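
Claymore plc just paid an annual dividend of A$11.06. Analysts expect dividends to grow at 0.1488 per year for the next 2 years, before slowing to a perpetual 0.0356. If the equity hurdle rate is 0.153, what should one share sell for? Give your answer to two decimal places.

Two-stage DDM. Project D₁…D_2 at 0.1488, terminal growth 0.0356, discount at r = 0.153.
D_1 = 12.7057
D_2 = 14.5963
Terminal value at t=2: TV = D_3/(r−g) = 15.1160/(0.153−0.0356) = 128.7561
P₀ = 12.7057/(1+0.153)^1 + 14.5963/(1+0.153)^2 + 128.7561/(1+0.153)^2 = 118.8514

A$118.85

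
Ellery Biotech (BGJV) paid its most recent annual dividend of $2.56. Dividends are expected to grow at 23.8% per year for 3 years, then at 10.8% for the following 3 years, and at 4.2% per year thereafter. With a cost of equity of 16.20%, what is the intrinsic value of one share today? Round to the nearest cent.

$40.49

Three-stage DDM. Project D₁…D_6; terminal Gordon value at t=6 with g = 0.042; discount at r = 0.162.
D_1 = 3.1693
D_2 = 3.9236
D_3 = 4.8574
D_4 = 5.3820
D_5 = 5.9632
D_6 = 6.6073
TV_6 = 6.8848/(0.162−0.042) = 57.3730
P₀ = Σ Dₜ/(1+r)ᵗ + TV_6/(1+r)^6 = 40.4861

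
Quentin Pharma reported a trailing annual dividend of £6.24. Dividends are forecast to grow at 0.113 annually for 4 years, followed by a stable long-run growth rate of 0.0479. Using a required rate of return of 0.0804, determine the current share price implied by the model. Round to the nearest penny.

£253.50

Two-stage DDM. Project D₁…D_4 at 0.113, terminal growth 0.0479, discount at r = 0.0804.
D_1 = 6.9451
D_2 = 7.7299
D_3 = 8.6034
D_4 = 9.5756
Terminal value at t=4: TV = D_5/(r−g) = 10.0343/(0.0804−0.0479) = 308.7463
P₀ = 6.9451/(1+0.0804)^1 + 7.7299/(1+0.0804)^2 + 8.6034/(1+0.0804)^3 + 9.5756/(1+0.0804)^4 + 308.7463/(1+0.0804)^4 = 253.5024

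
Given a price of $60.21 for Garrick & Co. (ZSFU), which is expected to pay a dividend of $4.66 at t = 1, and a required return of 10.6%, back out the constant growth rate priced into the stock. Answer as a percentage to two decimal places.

2.86%

From P₀ = D₁/(r − g), the implied growth is g = r − D₁/P₀.
g = 0.106 − 4.66/60.21 = 0.106 − 0.07740 = 0.02860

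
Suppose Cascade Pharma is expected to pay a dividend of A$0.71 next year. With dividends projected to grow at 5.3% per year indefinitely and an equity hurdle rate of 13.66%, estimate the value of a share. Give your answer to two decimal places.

Gordon growth model: P₀ = D₁/(r − g), with D₁ = 0.71 given directly.
P₀ = 0.7100 / (0.1366 − 0.053) = 0.7100 / 0.0836 = 8.4928

A$8.49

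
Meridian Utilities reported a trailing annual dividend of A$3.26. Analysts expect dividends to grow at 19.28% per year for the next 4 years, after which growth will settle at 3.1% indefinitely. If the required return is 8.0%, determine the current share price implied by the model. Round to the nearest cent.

A$118.88

Two-stage DDM. Project D₁…D_4 at 0.1928, terminal growth 0.031, discount at r = 0.08.
D_1 = 3.8885
D_2 = 4.6382
D_3 = 5.5325
D_4 = 6.5992
Terminal value at t=4: TV = D_5/(r−g) = 6.8037/(0.08−0.031) = 138.8515
P₀ = 3.8885/(1+0.08)^1 + 4.6382/(1+0.08)^2 + 5.5325/(1+0.08)^3 + 6.5992/(1+0.08)^4 + 138.8515/(1+0.08)^4 = 118.8795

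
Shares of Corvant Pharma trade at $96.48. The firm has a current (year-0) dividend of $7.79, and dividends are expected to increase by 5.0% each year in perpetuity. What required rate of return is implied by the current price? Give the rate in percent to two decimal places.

13.48%

Rearranging the constant-growth DDM: r = D₁/P₀ + g.
D₁ = 7.79 × (1 + 0.05) = 8.1795.
r = 8.1795 / 96.48 + 0.05 = 0.08478 + 0.05 = 0.13478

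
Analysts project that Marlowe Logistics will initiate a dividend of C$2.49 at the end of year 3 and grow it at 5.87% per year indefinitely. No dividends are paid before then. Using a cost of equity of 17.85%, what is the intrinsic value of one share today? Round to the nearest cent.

C$14.97

Deferred-dividend DDM. At t=2 the remaining stream is a growing perpetuity with first payment D_3 = 2.49.
V_2 = D_3/(r−g) = 2.49/(0.1785−0.0587) = 20.7846
P₀ = V_2/(1+r)^2 = 20.7846/(1+0.1785)^2 = 14.9652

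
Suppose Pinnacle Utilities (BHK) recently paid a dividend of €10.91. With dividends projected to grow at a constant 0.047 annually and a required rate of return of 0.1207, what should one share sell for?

€154.99

Gordon growth model: P₀ = D₁/(r − g). D₁ = 10.91 × (1 + 0.047) = 11.4228.
P₀ = 11.4228 / (0.1207 − 0.047) = 11.4228 / 0.0737 = 154.9901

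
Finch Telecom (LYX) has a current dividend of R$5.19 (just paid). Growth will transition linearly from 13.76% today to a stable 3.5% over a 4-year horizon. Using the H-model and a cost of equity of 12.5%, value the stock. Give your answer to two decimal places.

R$71.52

H-model: P₀ = D₀[(1+g_L) + H(g_S−g_L)]/(r−g_L), with H = 4/2 = 2.
P₀ = 5.19 × [(1+0.035) + 2×(0.1376−0.035)] / (0.125−0.035)
   = 5.19 × 1.2402 / 0.09 = 71.5182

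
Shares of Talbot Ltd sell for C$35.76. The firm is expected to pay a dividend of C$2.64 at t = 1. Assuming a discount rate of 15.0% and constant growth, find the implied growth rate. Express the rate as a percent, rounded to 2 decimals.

7.62%

From P₀ = D₁/(r − g), the implied growth is g = r − D₁/P₀.
g = 0.15 − 2.64/35.76 = 0.15 − 0.07383 = 0.07617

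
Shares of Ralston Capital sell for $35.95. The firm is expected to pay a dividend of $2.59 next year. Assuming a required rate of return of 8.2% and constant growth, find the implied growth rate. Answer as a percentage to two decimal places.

1.00%

From P₀ = D₁/(r − g), the implied growth is g = r − D₁/P₀.
g = 0.082 − 2.59/35.95 = 0.082 − 0.07204 = 0.00996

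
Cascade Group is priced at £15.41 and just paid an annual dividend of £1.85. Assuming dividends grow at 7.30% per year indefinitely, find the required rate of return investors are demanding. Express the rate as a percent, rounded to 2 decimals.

Rearranging the constant-growth DDM: r = D₁/P₀ + g.
D₁ = 1.85 × (1 + 0.073) = 1.9850.
r = 1.9850 / 15.41 + 0.073 = 0.12882 + 0.073 = 0.20182

20.18%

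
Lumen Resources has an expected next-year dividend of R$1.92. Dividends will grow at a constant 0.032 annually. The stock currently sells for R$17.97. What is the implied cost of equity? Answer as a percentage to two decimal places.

13.88%

Rearranging the constant-growth DDM: r = D₁/P₀ + g.
r = 1.9200 / 17.97 + 0.032 = 0.10684 + 0.032 = 0.13884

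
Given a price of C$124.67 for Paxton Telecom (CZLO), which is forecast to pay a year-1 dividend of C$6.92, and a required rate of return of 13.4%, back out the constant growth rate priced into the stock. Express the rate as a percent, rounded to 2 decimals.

7.85%

From P₀ = D₁/(r − g), the implied growth is g = r − D₁/P₀.
g = 0.134 − 6.92/124.67 = 0.134 − 0.05551 = 0.07849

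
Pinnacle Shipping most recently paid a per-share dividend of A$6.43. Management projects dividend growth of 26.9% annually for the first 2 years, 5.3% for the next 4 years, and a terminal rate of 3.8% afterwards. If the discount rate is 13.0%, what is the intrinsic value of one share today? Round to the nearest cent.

Three-stage DDM. Project D₁…D_6; terminal Gordon value at t=6 with g = 0.038; discount at r = 0.13.
D_1 = 8.1597
D_2 = 10.3546
D_3 = 10.9034
D_4 = 11.4813
D_5 = 12.0898
D_6 = 12.7306
TV_6 = 13.2143/(0.13−0.038) = 143.6340
P₀ = Σ Dₜ/(1+r)ᵗ + TV_6/(1+r)^6 = 111.5951

A$111.60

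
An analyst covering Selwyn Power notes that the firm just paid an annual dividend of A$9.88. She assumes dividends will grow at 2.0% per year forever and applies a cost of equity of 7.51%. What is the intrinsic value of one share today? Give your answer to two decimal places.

A$182.90

Gordon growth model: P₀ = D₁/(r − g). D₁ = 9.88 × (1 + 0.02) = 10.0776.
P₀ = 10.0776 / (0.0751 − 0.02) = 10.0776 / 0.0551 = 182.8966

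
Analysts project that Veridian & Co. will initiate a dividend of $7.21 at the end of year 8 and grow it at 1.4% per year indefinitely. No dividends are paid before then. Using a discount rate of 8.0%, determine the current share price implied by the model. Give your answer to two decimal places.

$63.74

Deferred-dividend DDM. At t=7 the remaining stream is a growing perpetuity with first payment D_8 = 7.21.
V_7 = D_8/(r−g) = 7.21/(0.08−0.014) = 109.2424
P₀ = V_7/(1+r)^7 = 109.2424/(1+0.08)^7 = 63.7419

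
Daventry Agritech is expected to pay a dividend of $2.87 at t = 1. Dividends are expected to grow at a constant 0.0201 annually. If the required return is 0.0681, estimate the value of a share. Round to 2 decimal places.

Gordon growth model: P₀ = D₁/(r − g), with D₁ = 2.87 given directly.
P₀ = 2.8700 / (0.0681 − 0.0201) = 2.8700 / 0.048 = 59.7917

$59.79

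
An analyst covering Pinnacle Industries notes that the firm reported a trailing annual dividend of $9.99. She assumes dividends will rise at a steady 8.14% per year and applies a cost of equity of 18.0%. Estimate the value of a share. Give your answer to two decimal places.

Gordon growth model: P₀ = D₁/(r − g). D₁ = 9.99 × (1 + 0.0814) = 10.8032.
P₀ = 10.8032 / (0.18 − 0.0814) = 10.8032 / 0.0986 = 109.5658

$109.57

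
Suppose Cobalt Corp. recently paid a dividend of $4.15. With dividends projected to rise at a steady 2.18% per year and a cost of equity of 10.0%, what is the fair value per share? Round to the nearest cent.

$54.23

Gordon growth model: P₀ = D₁/(r − g). D₁ = 4.15 × (1 + 0.0218) = 4.2405.
P₀ = 4.2405 / (0.1 − 0.0218) = 4.2405 / 0.0782 = 54.2260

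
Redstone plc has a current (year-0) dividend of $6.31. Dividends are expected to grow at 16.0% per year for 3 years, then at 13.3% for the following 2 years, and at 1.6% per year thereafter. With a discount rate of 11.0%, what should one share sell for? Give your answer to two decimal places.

$116.64

Three-stage DDM. Project D₁…D_5; terminal Gordon value at t=5 with g = 0.016; discount at r = 0.11.
D_1 = 7.3196
D_2 = 8.4907
D_3 = 9.8493
D_4 = 11.1592
D_5 = 12.6434
TV_5 = 12.8457/(0.11−0.016) = 136.6561
P₀ = Σ Dₜ/(1+r)ᵗ + TV_5/(1+r)^5 = 116.6401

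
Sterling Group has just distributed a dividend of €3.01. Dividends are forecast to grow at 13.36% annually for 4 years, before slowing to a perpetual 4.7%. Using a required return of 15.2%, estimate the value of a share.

€39.71

Two-stage DDM. Project D₁…D_4 at 0.1336, terminal growth 0.047, discount at r = 0.152.
D_1 = 3.4121
D_2 = 3.8680
D_3 = 4.3848
D_4 = 4.9706
Terminal value at t=4: TV = D_5/(r−g) = 5.2042/(0.152−0.047) = 49.5636
P₀ = 3.4121/(1+0.152)^1 + 3.8680/(1+0.152)^2 + 4.3848/(1+0.152)^3 + 4.9706/(1+0.152)^4 + 49.5636/(1+0.152)^4 = 39.7087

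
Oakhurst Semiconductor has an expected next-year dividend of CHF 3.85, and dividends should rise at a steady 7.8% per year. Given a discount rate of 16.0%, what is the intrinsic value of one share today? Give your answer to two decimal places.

CHF 46.95

Gordon growth model: P₀ = D₁/(r − g), with D₁ = 3.85 given directly.
P₀ = 3.8500 / (0.16 − 0.078) = 3.8500 / 0.082 = 46.9512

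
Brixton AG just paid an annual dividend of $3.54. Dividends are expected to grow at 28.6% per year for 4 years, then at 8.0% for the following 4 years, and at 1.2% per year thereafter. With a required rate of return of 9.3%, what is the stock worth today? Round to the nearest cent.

Three-stage DDM. Project D₁…D_8; terminal Gordon value at t=8 with g = 0.012; discount at r = 0.093.
D_1 = 4.5524
D_2 = 5.8544
D_3 = 7.5288
D_4 = 9.6820
D_5 = 10.4566
D_6 = 11.2931
D_7 = 12.1966
D_8 = 13.1723
TV_8 = 13.3304/(0.093−0.012) = 164.5726
P₀ = Σ Dₜ/(1+r)ᵗ + TV_8/(1+r)^8 = 128.7514

$128.75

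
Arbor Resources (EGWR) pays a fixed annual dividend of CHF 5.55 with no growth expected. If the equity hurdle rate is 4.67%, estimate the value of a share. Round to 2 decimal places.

Zero-growth DDM (perpetuity): P₀ = D/r = 5.55 / 0.0467 = 118.8437

CHF 118.84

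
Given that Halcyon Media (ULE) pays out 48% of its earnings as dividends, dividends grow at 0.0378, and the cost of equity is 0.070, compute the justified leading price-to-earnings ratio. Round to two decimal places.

Justified leading P/E = b/(r−g) = 0.48/(0.07−0.0378) = 14.9068

14.91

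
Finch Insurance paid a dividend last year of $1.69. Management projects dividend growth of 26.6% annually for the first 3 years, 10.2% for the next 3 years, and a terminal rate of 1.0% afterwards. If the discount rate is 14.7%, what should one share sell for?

$27.35

Three-stage DDM. Project D₁…D_6; terminal Gordon value at t=6 with g = 0.01; discount at r = 0.147.
D_1 = 2.1395
D_2 = 2.7087
D_3 = 3.4292
D_4 = 3.7789
D_5 = 4.1644
D_6 = 4.5892
TV_6 = 4.6350/(0.147−0.01) = 33.8324
P₀ = Σ Dₜ/(1+r)ᵗ + TV_6/(1+r)^6 = 27.3507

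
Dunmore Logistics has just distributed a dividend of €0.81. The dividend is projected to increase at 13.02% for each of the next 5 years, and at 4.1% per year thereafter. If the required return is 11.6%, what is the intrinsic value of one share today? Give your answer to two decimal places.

Two-stage DDM. Project D₁…D_5 at 0.1302, terminal growth 0.041, discount at r = 0.116.
D_1 = 0.9155
D_2 = 1.0347
D_3 = 1.1694
D_4 = 1.3216
D_5 = 1.4937
Terminal value at t=5: TV = D_6/(r−g) = 1.5549/(0.116−0.041) = 20.7325
P₀ = 0.9155/(1+0.116)^1 + 1.0347/(1+0.116)^2 + 1.1694/(1+0.116)^3 + 1.3216/(1+0.116)^4 + 1.4937/(1+0.116)^5 + 20.7325/(1+0.116)^5 = 16.1837

€16.18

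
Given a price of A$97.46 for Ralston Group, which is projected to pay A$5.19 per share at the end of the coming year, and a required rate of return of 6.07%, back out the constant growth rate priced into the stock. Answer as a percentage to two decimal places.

From P₀ = D₁/(r − g), the implied growth is g = r − D₁/P₀.
g = 0.0607 − 5.19/97.46 = 0.0607 − 0.05325 = 0.00745

0.74%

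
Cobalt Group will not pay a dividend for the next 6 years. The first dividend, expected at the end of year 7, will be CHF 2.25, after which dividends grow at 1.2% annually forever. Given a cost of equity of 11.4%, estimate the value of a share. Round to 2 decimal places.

Deferred-dividend DDM. At t=6 the remaining stream is a growing perpetuity with first payment D_7 = 2.25.
V_6 = D_7/(r−g) = 2.25/(0.114−0.012) = 22.0588
P₀ = V_6/(1+r)^6 = 22.0588/(1+0.114)^6 = 11.5417

CHF 11.54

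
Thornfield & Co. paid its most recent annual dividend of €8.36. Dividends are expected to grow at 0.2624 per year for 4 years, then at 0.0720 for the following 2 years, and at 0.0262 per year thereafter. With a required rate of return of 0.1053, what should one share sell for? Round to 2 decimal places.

Three-stage DDM. Project D₁…D_6; terminal Gordon value at t=6 with g = 0.0262; discount at r = 0.1053.
D_1 = 10.5537
D_2 = 13.3229
D_3 = 16.8189
D_4 = 21.2322
D_5 = 22.7609
D_6 = 24.3997
TV_6 = 25.0389/(0.1053−0.0262) = 316.5478
P₀ = Σ Dₜ/(1+r)ᵗ + TV_6/(1+r)^6 = 247.9166

€247.92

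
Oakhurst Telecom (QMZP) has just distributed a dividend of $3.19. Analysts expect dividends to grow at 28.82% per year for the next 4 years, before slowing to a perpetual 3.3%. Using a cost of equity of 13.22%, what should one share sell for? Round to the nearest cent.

Two-stage DDM. Project D₁…D_4 at 0.2882, terminal growth 0.033, discount at r = 0.1322.
D_1 = 4.1094
D_2 = 5.2937
D_3 = 6.8193
D_4 = 8.7846
Terminal value at t=4: TV = D_5/(r−g) = 9.0745/(0.1322−0.033) = 91.4771
P₀ = 4.1094/(1+0.1322)^1 + 5.2937/(1+0.1322)^2 + 6.8193/(1+0.1322)^3 + 8.7846/(1+0.1322)^4 + 91.4771/(1+0.1322)^4 = 73.4737

$73.47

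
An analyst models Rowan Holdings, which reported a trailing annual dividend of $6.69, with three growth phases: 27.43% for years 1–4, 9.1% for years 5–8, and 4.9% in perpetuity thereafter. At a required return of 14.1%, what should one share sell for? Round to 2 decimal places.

Three-stage DDM. Project D₁…D_8; terminal Gordon value at t=8 with g = 0.049; discount at r = 0.141.
D_1 = 8.5251
D_2 = 10.8635
D_3 = 13.8433
D_4 = 17.6406
D_5 = 19.2459
D_6 = 20.9972
D_7 = 22.9080
D_8 = 24.9926
TV_8 = 26.2173/(0.141−0.049) = 284.9702
P₀ = Σ Dₜ/(1+r)ᵗ + TV_8/(1+r)^8 = 172.0109

$172.01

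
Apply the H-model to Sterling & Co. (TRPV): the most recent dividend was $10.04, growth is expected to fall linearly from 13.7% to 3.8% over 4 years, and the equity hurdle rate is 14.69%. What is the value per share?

H-model: P₀ = D₀[(1+g_L) + H(g_S−g_L)]/(r−g_L), with H = 4/2 = 2.
P₀ = 10.04 × [(1+0.038) + 2×(0.137−0.038)] / (0.1469−0.038)
   = 10.04 × 1.2360 / 0.1089 = 113.9526

$113.95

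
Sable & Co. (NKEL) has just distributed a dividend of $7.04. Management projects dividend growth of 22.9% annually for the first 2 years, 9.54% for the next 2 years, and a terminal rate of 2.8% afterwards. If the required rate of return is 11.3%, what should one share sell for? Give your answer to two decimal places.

$133.68

Three-stage DDM. Project D₁…D_4; terminal Gordon value at t=4 with g = 0.028; discount at r = 0.113.
D_1 = 8.6522
D_2 = 10.6335
D_3 = 11.6479
D_4 = 12.7592
TV_4 = 13.1164/(0.113−0.028) = 154.3107
P₀ = Σ Dₜ/(1+r)ᵗ + TV_4/(1+r)^4 = 133.6782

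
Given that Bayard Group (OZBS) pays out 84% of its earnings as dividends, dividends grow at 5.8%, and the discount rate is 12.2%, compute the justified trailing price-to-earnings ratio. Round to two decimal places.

13.89

Justified trailing P/E = b(1+g)/(r−g) = 0.84×(1+0.058)/(0.122−0.058) = 13.8863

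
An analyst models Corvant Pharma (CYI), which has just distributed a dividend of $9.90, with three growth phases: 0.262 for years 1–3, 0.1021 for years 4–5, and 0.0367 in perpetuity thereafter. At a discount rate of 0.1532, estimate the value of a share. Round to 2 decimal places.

Three-stage DDM. Project D₁…D_5; terminal Gordon value at t=5 with g = 0.0367; discount at r = 0.1532.
D_1 = 12.4938
D_2 = 15.7672
D_3 = 19.8982
D_4 = 21.9298
D_5 = 24.1688
TV_5 = 25.0558/(0.1532−0.0367) = 215.0713
P₀ = Σ Dₜ/(1+r)ᵗ + TV_5/(1+r)^5 = 165.3682

$165.37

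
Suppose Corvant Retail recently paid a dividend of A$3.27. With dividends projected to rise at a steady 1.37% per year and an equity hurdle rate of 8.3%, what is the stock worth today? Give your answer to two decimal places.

A$47.83

Gordon growth model: P₀ = D₁/(r − g). D₁ = 3.27 × (1 + 0.0137) = 3.3148.
P₀ = 3.3148 / (0.083 − 0.0137) = 3.3148 / 0.0693 = 47.8326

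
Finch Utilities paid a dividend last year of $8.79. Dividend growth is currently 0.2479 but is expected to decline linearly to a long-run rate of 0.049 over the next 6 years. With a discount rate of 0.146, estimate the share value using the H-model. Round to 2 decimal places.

H-model: P₀ = D₀[(1+g_L) + H(g_S−g_L)]/(r−g_L), with H = 6/2 = 3.
P₀ = 8.79 × [(1+0.049) + 3×(0.2479−0.049)] / (0.146−0.049)
   = 8.79 × 1.6457 / 0.097 = 149.1310

$149.13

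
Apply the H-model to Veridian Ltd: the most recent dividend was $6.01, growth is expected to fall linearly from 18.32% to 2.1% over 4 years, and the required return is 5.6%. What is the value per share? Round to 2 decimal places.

H-model: P₀ = D₀[(1+g_L) + H(g_S−g_L)]/(r−g_L), with H = 4/2 = 2.
P₀ = 6.01 × [(1+0.021) + 2×(0.1832−0.021)] / (0.056−0.021)
   = 6.01 × 1.3454 / 0.035 = 231.0244

$231.02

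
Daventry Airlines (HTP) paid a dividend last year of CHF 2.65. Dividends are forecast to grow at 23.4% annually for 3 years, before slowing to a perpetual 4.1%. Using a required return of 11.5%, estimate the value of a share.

Two-stage DDM. Project D₁…D_3 at 0.234, terminal growth 0.041, discount at r = 0.115.
D_1 = 3.2701
D_2 = 4.0353
D_3 = 4.9796
Terminal value at t=3: TV = D_4/(r−g) = 5.1837/(0.115−0.041) = 70.0504
P₀ = 3.2701/(1+0.115)^1 + 4.0353/(1+0.115)^2 + 4.9796/(1+0.115)^3 + 70.0504/(1+0.115)^3 = 60.3052

CHF 60.31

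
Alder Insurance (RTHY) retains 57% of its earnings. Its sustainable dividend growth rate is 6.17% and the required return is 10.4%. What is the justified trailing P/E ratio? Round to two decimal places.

Payout ratio b = 1 − 0.57 = 0.43.
Justified trailing P/E = b(1+g)/(r−g) = 0.43×(1+0.0617)/(0.104−0.0617) = 10.7927

10.79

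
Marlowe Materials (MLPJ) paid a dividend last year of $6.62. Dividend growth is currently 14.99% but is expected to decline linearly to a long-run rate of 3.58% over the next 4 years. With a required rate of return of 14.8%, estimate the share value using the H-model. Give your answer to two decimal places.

H-model: P₀ = D₀[(1+g_L) + H(g_S−g_L)]/(r−g_L), with H = 4/2 = 2.
P₀ = 6.62 × [(1+0.0358) + 2×(0.1499−0.0358)] / (0.148−0.0358)
   = 6.62 × 1.2640 / 0.1122 = 74.5783

$74.58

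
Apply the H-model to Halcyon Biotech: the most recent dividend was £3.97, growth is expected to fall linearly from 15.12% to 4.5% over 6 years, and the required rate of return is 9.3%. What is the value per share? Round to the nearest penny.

£112.78

H-model: P₀ = D₀[(1+g_L) + H(g_S−g_L)]/(r−g_L), with H = 6/2 = 3.
P₀ = 3.97 × [(1+0.045) + 3×(0.1512−0.045)] / (0.093−0.045)
   = 3.97 × 1.3636 / 0.048 = 112.7811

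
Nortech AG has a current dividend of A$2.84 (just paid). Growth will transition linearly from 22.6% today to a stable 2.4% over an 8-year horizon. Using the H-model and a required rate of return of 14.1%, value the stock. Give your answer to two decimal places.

A$44.47

H-model: P₀ = D₀[(1+g_L) + H(g_S−g_L)]/(r−g_L), with H = 8/2 = 4.
P₀ = 2.84 × [(1+0.024) + 4×(0.226−0.024)] / (0.141−0.024)
   = 2.84 × 1.8320 / 0.117 = 44.4691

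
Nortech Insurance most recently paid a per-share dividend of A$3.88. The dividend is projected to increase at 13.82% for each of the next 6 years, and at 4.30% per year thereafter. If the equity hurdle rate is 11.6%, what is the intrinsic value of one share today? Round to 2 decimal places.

Two-stage DDM. Project D₁…D_6 at 0.1382, terminal growth 0.043, discount at r = 0.116.
D_1 = 4.4162
D_2 = 5.0265
D_3 = 5.7212
D_4 = 6.5119
D_5 = 7.4118
D_6 = 8.4361
Terminal value at t=6: TV = D_7/(r−g) = 8.7989/(0.116−0.043) = 120.5326
P₀ = 4.4162/(1+0.116)^1 + 5.0265/(1+0.116)^2 + 5.7212/(1+0.116)^3 + 6.5119/(1+0.116)^4 + 7.4118/(1+0.116)^5 + 8.4361/(1+0.116)^6 + 120.5326/(1+0.116)^6 = 87.3463

A$87.35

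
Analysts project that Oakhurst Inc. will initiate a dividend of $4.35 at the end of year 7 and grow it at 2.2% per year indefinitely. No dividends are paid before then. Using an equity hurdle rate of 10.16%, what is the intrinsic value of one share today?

Deferred-dividend DDM. At t=6 the remaining stream is a growing perpetuity with first payment D_7 = 4.35.
V_6 = D_7/(r−g) = 4.35/(0.1016−0.022) = 54.6482
P₀ = V_6/(1+r)^6 = 54.6482/(1+0.1016)^6 = 30.5797

$30.58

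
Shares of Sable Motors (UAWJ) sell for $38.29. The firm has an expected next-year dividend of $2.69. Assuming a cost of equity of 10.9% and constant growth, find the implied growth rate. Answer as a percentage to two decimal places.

3.87%

From P₀ = D₁/(r − g), the implied growth is g = r − D₁/P₀.
g = 0.109 − 2.69/38.29 = 0.109 − 0.07025 = 0.03875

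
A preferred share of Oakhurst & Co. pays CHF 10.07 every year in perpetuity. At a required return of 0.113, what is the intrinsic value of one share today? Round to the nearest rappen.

Zero-growth DDM (perpetuity): P₀ = D/r = 10.07 / 0.113 = 89.1150

CHF 89.12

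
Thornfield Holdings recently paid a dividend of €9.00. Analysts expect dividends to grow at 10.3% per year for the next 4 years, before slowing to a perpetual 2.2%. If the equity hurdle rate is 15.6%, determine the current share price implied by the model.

€88.95

Two-stage DDM. Project D₁…D_4 at 0.103, terminal growth 0.022, discount at r = 0.156.
D_1 = 9.9270
D_2 = 10.9495
D_3 = 12.0773
D_4 = 13.3212
Terminal value at t=4: TV = D_5/(r−g) = 13.6143/(0.156−0.022) = 101.5993
P₀ = 9.9270/(1+0.156)^1 + 10.9495/(1+0.156)^2 + 12.0773/(1+0.156)^3 + 13.3212/(1+0.156)^4 + 101.5993/(1+0.156)^4 = 88.9517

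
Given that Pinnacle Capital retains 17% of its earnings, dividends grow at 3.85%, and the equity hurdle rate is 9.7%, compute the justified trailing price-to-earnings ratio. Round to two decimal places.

14.73

Payout ratio b = 1 − 0.17 = 0.83.
Justified trailing P/E = b(1+g)/(r−g) = 0.83×(1+0.0385)/(0.097−0.0385) = 14.7343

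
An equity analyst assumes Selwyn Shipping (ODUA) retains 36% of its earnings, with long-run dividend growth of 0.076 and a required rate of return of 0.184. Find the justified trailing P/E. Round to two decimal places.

6.38

Payout ratio b = 1 − 0.36 = 0.64.
Justified trailing P/E = b(1+g)/(r−g) = 0.64×(1+0.076)/(0.184−0.076) = 6.3763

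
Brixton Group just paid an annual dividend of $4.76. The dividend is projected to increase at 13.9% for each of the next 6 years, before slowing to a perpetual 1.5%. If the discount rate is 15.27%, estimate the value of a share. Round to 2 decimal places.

Two-stage DDM. Project D₁…D_6 at 0.139, terminal growth 0.015, discount at r = 0.1527.
D_1 = 5.4216
D_2 = 6.1752
D_3 = 7.0336
D_4 = 8.0113
D_5 = 9.1248
D_6 = 10.3932
Terminal value at t=6: TV = D_7/(r−g) = 10.5491/(0.1527−0.015) = 76.6093
P₀ = 5.4216/(1+0.1527)^1 + 6.1752/(1+0.1527)^2 + 7.0336/(1+0.1527)^3 + 8.0113/(1+0.1527)^4 + 9.1248/(1+0.1527)^5 + 10.3932/(1+0.1527)^6 + 76.6093/(1+0.1527)^6 = 60.0528

$60.05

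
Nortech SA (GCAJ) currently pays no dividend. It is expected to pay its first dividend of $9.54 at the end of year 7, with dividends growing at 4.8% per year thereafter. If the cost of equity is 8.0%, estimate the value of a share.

Deferred-dividend DDM. At t=6 the remaining stream is a growing perpetuity with first payment D_7 = 9.54.
V_6 = D_7/(r−g) = 9.54/(0.08−0.048) = 298.1250
P₀ = V_6/(1+r)^6 = 298.1250/(1+0.08)^6 = 187.8693

$187.87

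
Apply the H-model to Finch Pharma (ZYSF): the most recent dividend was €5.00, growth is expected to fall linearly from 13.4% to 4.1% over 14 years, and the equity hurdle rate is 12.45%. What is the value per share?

H-model: P₀ = D₀[(1+g_L) + H(g_S−g_L)]/(r−g_L), with H = 14/2 = 7.
P₀ = 5.00 × [(1+0.041) + 7×(0.134−0.041)] / (0.1245−0.041)
   = 5.00 × 1.6920 / 0.0835 = 101.3174

€101.32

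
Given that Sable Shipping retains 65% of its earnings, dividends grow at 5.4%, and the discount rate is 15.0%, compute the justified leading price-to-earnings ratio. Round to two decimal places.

Payout ratio b = 1 − 0.65 = 0.35.
Justified leading P/E = b/(r−g) = 0.35/(0.15−0.054) = 3.6458

3.65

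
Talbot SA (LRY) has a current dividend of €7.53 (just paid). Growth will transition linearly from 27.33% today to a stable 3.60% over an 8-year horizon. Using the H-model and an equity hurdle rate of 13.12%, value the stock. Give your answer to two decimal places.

€157.02

H-model: P₀ = D₀[(1+g_L) + H(g_S−g_L)]/(r−g_L), with H = 8/2 = 4.
P₀ = 7.53 × [(1+0.036) + 4×(0.2733−0.036)] / (0.1312−0.036)
   = 7.53 × 1.9852 / 0.0952 = 157.0226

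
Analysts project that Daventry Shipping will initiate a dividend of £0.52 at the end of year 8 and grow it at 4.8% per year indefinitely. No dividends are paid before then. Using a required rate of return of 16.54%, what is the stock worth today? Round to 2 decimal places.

£1.52

Deferred-dividend DDM. At t=7 the remaining stream is a growing perpetuity with first payment D_8 = 0.52.
V_7 = D_8/(r−g) = 0.52/(0.1654−0.048) = 4.4293
P₀ = V_7/(1+r)^7 = 4.4293/(1+0.1654)^7 = 1.5171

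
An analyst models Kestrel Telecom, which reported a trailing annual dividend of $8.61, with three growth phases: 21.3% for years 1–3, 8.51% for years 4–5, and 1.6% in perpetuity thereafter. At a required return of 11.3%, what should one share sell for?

Three-stage DDM. Project D₁…D_5; terminal Gordon value at t=5 with g = 0.016; discount at r = 0.113.
D_1 = 10.4439
D_2 = 12.6685
D_3 = 15.3669
D_4 = 16.6746
D_5 = 18.0936
TV_5 = 18.3831/(0.113−0.016) = 189.5165
P₀ = Σ Dₜ/(1+r)ᵗ + TV_5/(1+r)^5 = 163.1769

$163.18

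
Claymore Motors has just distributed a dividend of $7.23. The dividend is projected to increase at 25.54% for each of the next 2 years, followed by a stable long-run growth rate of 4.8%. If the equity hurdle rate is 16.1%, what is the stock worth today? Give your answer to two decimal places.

$94.67

Two-stage DDM. Project D₁…D_2 at 0.2554, terminal growth 0.048, discount at r = 0.161.
D_1 = 9.0765
D_2 = 11.3947
Terminal value at t=2: TV = D_3/(r−g) = 11.9416/(0.161−0.048) = 105.6782
P₀ = 9.0765/(1+0.161)^1 + 11.3947/(1+0.161)^2 + 105.6782/(1+0.161)^2 = 94.6723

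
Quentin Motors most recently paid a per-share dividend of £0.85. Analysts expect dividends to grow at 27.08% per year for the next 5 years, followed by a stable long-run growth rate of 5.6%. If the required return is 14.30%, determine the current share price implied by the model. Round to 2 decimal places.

£23.43

Two-stage DDM. Project D₁…D_5 at 0.2708, terminal growth 0.056, discount at r = 0.143.
D_1 = 1.0802
D_2 = 1.3727
D_3 = 1.7444
D_4 = 2.2168
D_5 = 2.8171
Terminal value at t=5: TV = D_6/(r−g) = 2.9749/(0.143−0.056) = 34.1940
P₀ = 1.0802/(1+0.143)^1 + 1.3727/(1+0.143)^2 + 1.7444/(1+0.143)^3 + 2.2168/(1+0.143)^4 + 2.8171/(1+0.143)^5 + 34.1940/(1+0.143)^5 = 23.4342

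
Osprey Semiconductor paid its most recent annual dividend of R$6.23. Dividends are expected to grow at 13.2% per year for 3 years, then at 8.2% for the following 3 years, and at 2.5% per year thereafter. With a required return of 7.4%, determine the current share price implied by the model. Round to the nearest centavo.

Three-stage DDM. Project D₁…D_6; terminal Gordon value at t=6 with g = 0.025; discount at r = 0.074.
D_1 = 7.0524
D_2 = 7.9833
D_3 = 9.0371
D_4 = 9.7781
D_5 = 10.5799
D_6 = 11.4475
TV_6 = 11.7336/(0.074−0.025) = 239.4622
P₀ = Σ Dₜ/(1+r)ᵗ + TV_6/(1+r)^6 = 199.0255

R$199.03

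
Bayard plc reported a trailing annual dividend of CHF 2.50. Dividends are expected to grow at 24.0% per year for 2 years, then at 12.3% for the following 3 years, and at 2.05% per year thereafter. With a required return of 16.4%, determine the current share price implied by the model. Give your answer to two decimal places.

CHF 31.54

Three-stage DDM. Project D₁…D_5; terminal Gordon value at t=5 with g = 0.0205; discount at r = 0.164.
D_1 = 3.1000
D_2 = 3.8440
D_3 = 4.3168
D_4 = 4.8478
D_5 = 5.4441
TV_5 = 5.5557/(0.164−0.0205) = 38.7154
P₀ = Σ Dₜ/(1+r)ᵗ + TV_5/(1+r)^5 = 31.5444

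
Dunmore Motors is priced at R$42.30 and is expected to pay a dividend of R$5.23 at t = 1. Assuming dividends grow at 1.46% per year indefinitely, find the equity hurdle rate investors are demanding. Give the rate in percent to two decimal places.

Rearranging the constant-growth DDM: r = D₁/P₀ + g.
r = 5.2300 / 42.30 + 0.0146 = 0.12364 + 0.0146 = 0.13824

13.82%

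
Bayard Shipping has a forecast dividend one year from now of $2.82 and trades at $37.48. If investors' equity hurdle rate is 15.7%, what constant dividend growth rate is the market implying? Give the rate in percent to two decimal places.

8.18%

From P₀ = D₁/(r − g), the implied growth is g = r − D₁/P₀.
g = 0.157 − 2.82/37.48 = 0.157 − 0.07524 = 0.08176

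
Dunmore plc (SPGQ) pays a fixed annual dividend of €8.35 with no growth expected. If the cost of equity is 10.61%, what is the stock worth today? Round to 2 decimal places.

Zero-growth DDM (perpetuity): P₀ = D/r = 8.35 / 0.1061 = 78.6993

€78.70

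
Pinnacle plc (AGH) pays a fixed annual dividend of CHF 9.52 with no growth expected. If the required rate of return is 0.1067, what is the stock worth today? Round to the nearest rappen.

CHF 89.22

Zero-growth DDM (perpetuity): P₀ = D/r = 9.52 / 0.1067 = 89.2221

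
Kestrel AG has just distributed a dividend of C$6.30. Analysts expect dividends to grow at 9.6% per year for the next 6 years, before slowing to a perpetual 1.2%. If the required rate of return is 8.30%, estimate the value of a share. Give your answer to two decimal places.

C$135.88

Two-stage DDM. Project D₁…D_6 at 0.096, terminal growth 0.012, discount at r = 0.083.
D_1 = 6.9048
D_2 = 7.5677
D_3 = 8.2942
D_4 = 9.0904
D_5 = 9.9631
D_6 = 10.9195
Terminal value at t=6: TV = D_7/(r−g) = 11.0506/(0.083−0.012) = 155.6417
P₀ = 6.9048/(1+0.083)^1 + 7.5677/(1+0.083)^2 + 8.2942/(1+0.083)^3 + 9.0904/(1+0.083)^4 + 9.9631/(1+0.083)^5 + 10.9195/(1+0.083)^6 + 155.6417/(1+0.083)^6 = 135.8820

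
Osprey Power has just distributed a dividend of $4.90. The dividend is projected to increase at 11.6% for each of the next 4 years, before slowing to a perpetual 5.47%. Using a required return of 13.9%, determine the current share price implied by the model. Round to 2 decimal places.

$75.13

Two-stage DDM. Project D₁…D_4 at 0.116, terminal growth 0.0547, discount at r = 0.139.
D_1 = 5.4684
D_2 = 6.1027
D_3 = 6.8107
D_4 = 7.6007
Terminal value at t=4: TV = D_5/(r−g) = 8.0164/(0.139−0.0547) = 95.0942
P₀ = 5.4684/(1+0.139)^1 + 6.1027/(1+0.139)^2 + 6.8107/(1+0.139)^3 + 7.6007/(1+0.139)^4 + 95.0942/(1+0.139)^4 = 75.1317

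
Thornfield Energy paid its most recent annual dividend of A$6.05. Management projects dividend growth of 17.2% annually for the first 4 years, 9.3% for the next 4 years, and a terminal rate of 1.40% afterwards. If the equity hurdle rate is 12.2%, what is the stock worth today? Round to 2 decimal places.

A$114.92

Three-stage DDM. Project D₁…D_8; terminal Gordon value at t=8 with g = 0.014; discount at r = 0.122.
D_1 = 7.0906
D_2 = 8.3102
D_3 = 9.7395
D_4 = 11.4147
D_5 = 12.4763
D_6 = 13.6366
D_7 = 14.9048
D_8 = 16.2910
TV_8 = 16.5190/(0.122−0.014) = 152.9539
P₀ = Σ Dₜ/(1+r)ᵗ + TV_8/(1+r)^8 = 114.9156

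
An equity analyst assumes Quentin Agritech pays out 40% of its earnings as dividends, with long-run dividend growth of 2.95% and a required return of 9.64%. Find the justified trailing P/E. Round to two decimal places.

6.16

Justified trailing P/E = b(1+g)/(r−g) = 0.40×(1+0.0295)/(0.0964−0.0295) = 6.1555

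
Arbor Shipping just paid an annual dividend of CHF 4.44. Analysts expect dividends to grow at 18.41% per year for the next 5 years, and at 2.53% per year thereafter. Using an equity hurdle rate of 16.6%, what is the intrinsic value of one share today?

Two-stage DDM. Project D₁…D_5 at 0.1841, terminal growth 0.0253, discount at r = 0.166.
D_1 = 5.2574
D_2 = 6.2253
D_3 = 7.3714
D_4 = 8.7284
D_5 = 10.3353
Terminal value at t=5: TV = D_6/(r−g) = 10.5968/(0.166−0.0253) = 75.3150
P₀ = 5.2574/(1+0.166)^1 + 6.2253/(1+0.166)^2 + 7.3714/(1+0.166)^3 + 8.7284/(1+0.166)^4 + 10.3353/(1+0.166)^5 + 75.3150/(1+0.166)^5 = 58.2008

CHF 58.20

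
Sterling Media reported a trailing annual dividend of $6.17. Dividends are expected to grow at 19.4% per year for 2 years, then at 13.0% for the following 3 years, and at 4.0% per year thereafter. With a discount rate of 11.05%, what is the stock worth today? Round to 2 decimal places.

Three-stage DDM. Project D₁…D_5; terminal Gordon value at t=5 with g = 0.04; discount at r = 0.1105.
D_1 = 7.3670
D_2 = 8.7962
D_3 = 9.9397
D_4 = 11.2318
D_5 = 12.6920
TV_5 = 13.1997/(0.1105−0.04) = 187.2291
P₀ = Σ Dₜ/(1+r)ᵗ + TV_5/(1+r)^5 = 146.7867

$146.79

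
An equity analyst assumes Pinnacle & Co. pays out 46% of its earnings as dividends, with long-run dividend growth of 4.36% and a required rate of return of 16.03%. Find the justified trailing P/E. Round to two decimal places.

4.11

Justified trailing P/E = b(1+g)/(r−g) = 0.46×(1+0.0436)/(0.1603−0.0436) = 4.1136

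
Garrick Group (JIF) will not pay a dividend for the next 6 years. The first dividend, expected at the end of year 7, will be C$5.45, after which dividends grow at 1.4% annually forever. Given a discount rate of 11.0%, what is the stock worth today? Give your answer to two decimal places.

C$30.35

Deferred-dividend DDM. At t=6 the remaining stream is a growing perpetuity with first payment D_7 = 5.45.
V_6 = D_7/(r−g) = 5.45/(0.11−0.014) = 56.7708
P₀ = V_6/(1+r)^6 = 56.7708/(1+0.11)^6 = 30.3520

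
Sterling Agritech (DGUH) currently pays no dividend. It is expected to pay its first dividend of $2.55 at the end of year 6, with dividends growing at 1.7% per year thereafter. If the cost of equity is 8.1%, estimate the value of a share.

Deferred-dividend DDM. At t=5 the remaining stream is a growing perpetuity with first payment D_6 = 2.55.
V_5 = D_6/(r−g) = 2.55/(0.081−0.017) = 39.8437
P₀ = V_5/(1+r)^5 = 39.8437/(1+0.081)^5 = 26.9918

$26.99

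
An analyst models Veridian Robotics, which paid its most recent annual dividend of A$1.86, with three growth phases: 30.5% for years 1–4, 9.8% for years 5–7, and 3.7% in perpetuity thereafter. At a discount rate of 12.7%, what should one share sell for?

A$56.04

Three-stage DDM. Project D₁…D_7; terminal Gordon value at t=7 with g = 0.037; discount at r = 0.127.
D_1 = 2.4273
D_2 = 3.1676
D_3 = 4.1338
D_4 = 5.3945
D_5 = 5.9232
D_6 = 6.5037
D_7 = 7.1410
TV_7 = 7.4053/(0.127−0.037) = 82.2808
P₀ = Σ Dₜ/(1+r)ᵗ + TV_7/(1+r)^7 = 56.0351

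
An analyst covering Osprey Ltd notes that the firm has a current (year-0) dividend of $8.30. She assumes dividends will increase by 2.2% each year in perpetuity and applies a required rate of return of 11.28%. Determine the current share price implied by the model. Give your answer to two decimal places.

$93.42

Gordon growth model: P₀ = D₁/(r − g). D₁ = 8.30 × (1 + 0.022) = 8.4826.
P₀ = 8.4826 / (0.1128 − 0.022) = 8.4826 / 0.0908 = 93.4207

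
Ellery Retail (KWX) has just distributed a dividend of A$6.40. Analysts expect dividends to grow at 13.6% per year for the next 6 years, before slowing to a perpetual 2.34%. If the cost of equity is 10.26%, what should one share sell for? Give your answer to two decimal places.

Two-stage DDM. Project D₁…D_6 at 0.136, terminal growth 0.0234, discount at r = 0.1026.
D_1 = 7.2704
D_2 = 8.2592
D_3 = 9.3824
D_4 = 10.6584
D_5 = 12.1080
D_6 = 13.7547
Terminal value at t=6: TV = D_7/(r−g) = 14.0765/(0.1026−0.0234) = 177.7339
P₀ = 7.2704/(1+0.1026)^1 + 8.2592/(1+0.1026)^2 + 9.3824/(1+0.1026)^3 + 10.6584/(1+0.1026)^4 + 12.1080/(1+0.1026)^5 + 13.7547/(1+0.1026)^6 + 177.7339/(1+0.1026)^6 = 141.5982

A$141.60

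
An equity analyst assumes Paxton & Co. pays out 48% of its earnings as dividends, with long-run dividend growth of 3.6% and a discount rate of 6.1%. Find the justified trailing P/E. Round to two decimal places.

19.89

Justified trailing P/E = b(1+g)/(r−g) = 0.48×(1+0.036)/(0.061−0.036) = 19.8912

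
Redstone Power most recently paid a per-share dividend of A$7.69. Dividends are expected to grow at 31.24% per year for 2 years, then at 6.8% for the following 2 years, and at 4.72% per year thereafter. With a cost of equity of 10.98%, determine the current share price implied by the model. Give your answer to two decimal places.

A$206.76

Three-stage DDM. Project D₁…D_4; terminal Gordon value at t=4 with g = 0.0472; discount at r = 0.1098.
D_1 = 10.0924
D_2 = 13.2452
D_3 = 14.1459
D_4 = 15.1078
TV_4 = 15.8209/(0.1098−0.0472) = 252.7299
P₀ = Σ Dₜ/(1+r)ᵗ + TV_4/(1+r)^4 = 206.7570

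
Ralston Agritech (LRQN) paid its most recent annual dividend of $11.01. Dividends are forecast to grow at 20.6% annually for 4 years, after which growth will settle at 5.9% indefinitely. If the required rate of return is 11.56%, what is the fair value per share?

$335.05

Two-stage DDM. Project D₁…D_4 at 0.206, terminal growth 0.059, discount at r = 0.1156.
D_1 = 13.2781
D_2 = 16.0133
D_3 = 19.3121
D_4 = 23.2904
Terminal value at t=4: TV = D_5/(r−g) = 24.6645/(0.1156−0.059) = 435.7687
P₀ = 13.2781/(1+0.1156)^1 + 16.0133/(1+0.1156)^2 + 19.3121/(1+0.1156)^3 + 23.2904/(1+0.1156)^4 + 435.7687/(1+0.1156)^4 = 335.0483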